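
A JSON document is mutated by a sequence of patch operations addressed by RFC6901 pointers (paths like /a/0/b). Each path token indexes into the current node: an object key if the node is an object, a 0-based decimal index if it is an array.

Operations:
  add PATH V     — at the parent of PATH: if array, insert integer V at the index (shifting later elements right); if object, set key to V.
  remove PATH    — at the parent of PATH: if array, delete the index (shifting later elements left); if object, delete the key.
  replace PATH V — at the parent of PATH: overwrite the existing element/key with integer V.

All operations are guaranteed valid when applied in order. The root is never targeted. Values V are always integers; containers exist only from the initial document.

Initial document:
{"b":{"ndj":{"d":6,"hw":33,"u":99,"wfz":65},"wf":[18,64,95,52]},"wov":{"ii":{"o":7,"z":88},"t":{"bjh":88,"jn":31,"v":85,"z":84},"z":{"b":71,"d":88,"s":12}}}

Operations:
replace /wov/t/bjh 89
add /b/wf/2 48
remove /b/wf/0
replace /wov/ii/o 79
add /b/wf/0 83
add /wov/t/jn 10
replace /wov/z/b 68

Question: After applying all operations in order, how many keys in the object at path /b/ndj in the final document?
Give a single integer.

After op 1 (replace /wov/t/bjh 89): {"b":{"ndj":{"d":6,"hw":33,"u":99,"wfz":65},"wf":[18,64,95,52]},"wov":{"ii":{"o":7,"z":88},"t":{"bjh":89,"jn":31,"v":85,"z":84},"z":{"b":71,"d":88,"s":12}}}
After op 2 (add /b/wf/2 48): {"b":{"ndj":{"d":6,"hw":33,"u":99,"wfz":65},"wf":[18,64,48,95,52]},"wov":{"ii":{"o":7,"z":88},"t":{"bjh":89,"jn":31,"v":85,"z":84},"z":{"b":71,"d":88,"s":12}}}
After op 3 (remove /b/wf/0): {"b":{"ndj":{"d":6,"hw":33,"u":99,"wfz":65},"wf":[64,48,95,52]},"wov":{"ii":{"o":7,"z":88},"t":{"bjh":89,"jn":31,"v":85,"z":84},"z":{"b":71,"d":88,"s":12}}}
After op 4 (replace /wov/ii/o 79): {"b":{"ndj":{"d":6,"hw":33,"u":99,"wfz":65},"wf":[64,48,95,52]},"wov":{"ii":{"o":79,"z":88},"t":{"bjh":89,"jn":31,"v":85,"z":84},"z":{"b":71,"d":88,"s":12}}}
After op 5 (add /b/wf/0 83): {"b":{"ndj":{"d":6,"hw":33,"u":99,"wfz":65},"wf":[83,64,48,95,52]},"wov":{"ii":{"o":79,"z":88},"t":{"bjh":89,"jn":31,"v":85,"z":84},"z":{"b":71,"d":88,"s":12}}}
After op 6 (add /wov/t/jn 10): {"b":{"ndj":{"d":6,"hw":33,"u":99,"wfz":65},"wf":[83,64,48,95,52]},"wov":{"ii":{"o":79,"z":88},"t":{"bjh":89,"jn":10,"v":85,"z":84},"z":{"b":71,"d":88,"s":12}}}
After op 7 (replace /wov/z/b 68): {"b":{"ndj":{"d":6,"hw":33,"u":99,"wfz":65},"wf":[83,64,48,95,52]},"wov":{"ii":{"o":79,"z":88},"t":{"bjh":89,"jn":10,"v":85,"z":84},"z":{"b":68,"d":88,"s":12}}}
Size at path /b/ndj: 4

Answer: 4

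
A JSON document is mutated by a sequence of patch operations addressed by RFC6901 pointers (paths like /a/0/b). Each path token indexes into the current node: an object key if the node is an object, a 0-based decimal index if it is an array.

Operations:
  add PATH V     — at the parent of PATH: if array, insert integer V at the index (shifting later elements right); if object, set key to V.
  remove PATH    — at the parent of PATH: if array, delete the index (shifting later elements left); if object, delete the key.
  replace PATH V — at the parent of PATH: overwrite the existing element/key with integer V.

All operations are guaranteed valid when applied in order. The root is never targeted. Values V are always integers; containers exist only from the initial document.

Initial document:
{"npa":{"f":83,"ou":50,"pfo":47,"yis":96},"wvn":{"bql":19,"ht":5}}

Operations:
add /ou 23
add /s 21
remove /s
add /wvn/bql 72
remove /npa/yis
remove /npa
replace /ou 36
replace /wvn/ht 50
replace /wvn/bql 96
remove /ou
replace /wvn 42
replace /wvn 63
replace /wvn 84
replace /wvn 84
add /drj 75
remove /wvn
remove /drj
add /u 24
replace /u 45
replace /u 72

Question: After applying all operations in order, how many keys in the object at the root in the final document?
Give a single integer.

After op 1 (add /ou 23): {"npa":{"f":83,"ou":50,"pfo":47,"yis":96},"ou":23,"wvn":{"bql":19,"ht":5}}
After op 2 (add /s 21): {"npa":{"f":83,"ou":50,"pfo":47,"yis":96},"ou":23,"s":21,"wvn":{"bql":19,"ht":5}}
After op 3 (remove /s): {"npa":{"f":83,"ou":50,"pfo":47,"yis":96},"ou":23,"wvn":{"bql":19,"ht":5}}
After op 4 (add /wvn/bql 72): {"npa":{"f":83,"ou":50,"pfo":47,"yis":96},"ou":23,"wvn":{"bql":72,"ht":5}}
After op 5 (remove /npa/yis): {"npa":{"f":83,"ou":50,"pfo":47},"ou":23,"wvn":{"bql":72,"ht":5}}
After op 6 (remove /npa): {"ou":23,"wvn":{"bql":72,"ht":5}}
After op 7 (replace /ou 36): {"ou":36,"wvn":{"bql":72,"ht":5}}
After op 8 (replace /wvn/ht 50): {"ou":36,"wvn":{"bql":72,"ht":50}}
After op 9 (replace /wvn/bql 96): {"ou":36,"wvn":{"bql":96,"ht":50}}
After op 10 (remove /ou): {"wvn":{"bql":96,"ht":50}}
After op 11 (replace /wvn 42): {"wvn":42}
After op 12 (replace /wvn 63): {"wvn":63}
After op 13 (replace /wvn 84): {"wvn":84}
After op 14 (replace /wvn 84): {"wvn":84}
After op 15 (add /drj 75): {"drj":75,"wvn":84}
After op 16 (remove /wvn): {"drj":75}
After op 17 (remove /drj): {}
After op 18 (add /u 24): {"u":24}
After op 19 (replace /u 45): {"u":45}
After op 20 (replace /u 72): {"u":72}
Size at the root: 1

Answer: 1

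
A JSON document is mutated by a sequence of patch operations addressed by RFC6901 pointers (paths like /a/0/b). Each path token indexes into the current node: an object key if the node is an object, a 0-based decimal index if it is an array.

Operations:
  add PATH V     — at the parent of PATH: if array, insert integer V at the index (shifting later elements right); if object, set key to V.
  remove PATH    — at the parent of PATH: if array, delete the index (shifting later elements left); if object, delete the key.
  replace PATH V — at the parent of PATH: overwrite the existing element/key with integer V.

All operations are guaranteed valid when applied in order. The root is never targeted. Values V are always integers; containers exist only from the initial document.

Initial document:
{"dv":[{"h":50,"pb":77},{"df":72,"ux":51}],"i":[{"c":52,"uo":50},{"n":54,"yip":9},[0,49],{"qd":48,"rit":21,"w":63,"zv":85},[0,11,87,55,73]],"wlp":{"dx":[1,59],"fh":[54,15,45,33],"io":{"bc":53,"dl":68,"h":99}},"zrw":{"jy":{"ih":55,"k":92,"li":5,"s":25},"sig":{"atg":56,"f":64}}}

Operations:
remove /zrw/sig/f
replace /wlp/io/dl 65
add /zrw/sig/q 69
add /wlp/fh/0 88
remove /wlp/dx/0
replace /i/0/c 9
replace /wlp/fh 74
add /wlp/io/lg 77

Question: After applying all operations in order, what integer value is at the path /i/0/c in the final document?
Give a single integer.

After op 1 (remove /zrw/sig/f): {"dv":[{"h":50,"pb":77},{"df":72,"ux":51}],"i":[{"c":52,"uo":50},{"n":54,"yip":9},[0,49],{"qd":48,"rit":21,"w":63,"zv":85},[0,11,87,55,73]],"wlp":{"dx":[1,59],"fh":[54,15,45,33],"io":{"bc":53,"dl":68,"h":99}},"zrw":{"jy":{"ih":55,"k":92,"li":5,"s":25},"sig":{"atg":56}}}
After op 2 (replace /wlp/io/dl 65): {"dv":[{"h":50,"pb":77},{"df":72,"ux":51}],"i":[{"c":52,"uo":50},{"n":54,"yip":9},[0,49],{"qd":48,"rit":21,"w":63,"zv":85},[0,11,87,55,73]],"wlp":{"dx":[1,59],"fh":[54,15,45,33],"io":{"bc":53,"dl":65,"h":99}},"zrw":{"jy":{"ih":55,"k":92,"li":5,"s":25},"sig":{"atg":56}}}
After op 3 (add /zrw/sig/q 69): {"dv":[{"h":50,"pb":77},{"df":72,"ux":51}],"i":[{"c":52,"uo":50},{"n":54,"yip":9},[0,49],{"qd":48,"rit":21,"w":63,"zv":85},[0,11,87,55,73]],"wlp":{"dx":[1,59],"fh":[54,15,45,33],"io":{"bc":53,"dl":65,"h":99}},"zrw":{"jy":{"ih":55,"k":92,"li":5,"s":25},"sig":{"atg":56,"q":69}}}
After op 4 (add /wlp/fh/0 88): {"dv":[{"h":50,"pb":77},{"df":72,"ux":51}],"i":[{"c":52,"uo":50},{"n":54,"yip":9},[0,49],{"qd":48,"rit":21,"w":63,"zv":85},[0,11,87,55,73]],"wlp":{"dx":[1,59],"fh":[88,54,15,45,33],"io":{"bc":53,"dl":65,"h":99}},"zrw":{"jy":{"ih":55,"k":92,"li":5,"s":25},"sig":{"atg":56,"q":69}}}
After op 5 (remove /wlp/dx/0): {"dv":[{"h":50,"pb":77},{"df":72,"ux":51}],"i":[{"c":52,"uo":50},{"n":54,"yip":9},[0,49],{"qd":48,"rit":21,"w":63,"zv":85},[0,11,87,55,73]],"wlp":{"dx":[59],"fh":[88,54,15,45,33],"io":{"bc":53,"dl":65,"h":99}},"zrw":{"jy":{"ih":55,"k":92,"li":5,"s":25},"sig":{"atg":56,"q":69}}}
After op 6 (replace /i/0/c 9): {"dv":[{"h":50,"pb":77},{"df":72,"ux":51}],"i":[{"c":9,"uo":50},{"n":54,"yip":9},[0,49],{"qd":48,"rit":21,"w":63,"zv":85},[0,11,87,55,73]],"wlp":{"dx":[59],"fh":[88,54,15,45,33],"io":{"bc":53,"dl":65,"h":99}},"zrw":{"jy":{"ih":55,"k":92,"li":5,"s":25},"sig":{"atg":56,"q":69}}}
After op 7 (replace /wlp/fh 74): {"dv":[{"h":50,"pb":77},{"df":72,"ux":51}],"i":[{"c":9,"uo":50},{"n":54,"yip":9},[0,49],{"qd":48,"rit":21,"w":63,"zv":85},[0,11,87,55,73]],"wlp":{"dx":[59],"fh":74,"io":{"bc":53,"dl":65,"h":99}},"zrw":{"jy":{"ih":55,"k":92,"li":5,"s":25},"sig":{"atg":56,"q":69}}}
After op 8 (add /wlp/io/lg 77): {"dv":[{"h":50,"pb":77},{"df":72,"ux":51}],"i":[{"c":9,"uo":50},{"n":54,"yip":9},[0,49],{"qd":48,"rit":21,"w":63,"zv":85},[0,11,87,55,73]],"wlp":{"dx":[59],"fh":74,"io":{"bc":53,"dl":65,"h":99,"lg":77}},"zrw":{"jy":{"ih":55,"k":92,"li":5,"s":25},"sig":{"atg":56,"q":69}}}
Value at /i/0/c: 9

Answer: 9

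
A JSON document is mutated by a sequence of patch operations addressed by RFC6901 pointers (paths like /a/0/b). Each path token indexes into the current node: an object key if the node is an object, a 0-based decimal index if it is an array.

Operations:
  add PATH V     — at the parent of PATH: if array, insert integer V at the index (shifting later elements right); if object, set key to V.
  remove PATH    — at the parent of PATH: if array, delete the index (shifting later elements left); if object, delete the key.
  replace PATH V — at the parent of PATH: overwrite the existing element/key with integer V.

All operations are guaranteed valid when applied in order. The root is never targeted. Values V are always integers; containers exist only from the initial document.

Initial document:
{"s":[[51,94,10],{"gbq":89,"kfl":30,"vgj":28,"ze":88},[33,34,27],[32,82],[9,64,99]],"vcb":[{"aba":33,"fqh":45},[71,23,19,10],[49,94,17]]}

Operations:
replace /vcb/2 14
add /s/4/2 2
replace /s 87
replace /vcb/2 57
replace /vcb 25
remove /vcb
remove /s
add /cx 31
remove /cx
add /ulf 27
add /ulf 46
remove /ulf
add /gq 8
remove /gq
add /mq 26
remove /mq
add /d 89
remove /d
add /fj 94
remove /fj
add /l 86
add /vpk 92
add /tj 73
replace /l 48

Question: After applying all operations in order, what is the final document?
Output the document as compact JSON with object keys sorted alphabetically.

Answer: {"l":48,"tj":73,"vpk":92}

Derivation:
After op 1 (replace /vcb/2 14): {"s":[[51,94,10],{"gbq":89,"kfl":30,"vgj":28,"ze":88},[33,34,27],[32,82],[9,64,99]],"vcb":[{"aba":33,"fqh":45},[71,23,19,10],14]}
After op 2 (add /s/4/2 2): {"s":[[51,94,10],{"gbq":89,"kfl":30,"vgj":28,"ze":88},[33,34,27],[32,82],[9,64,2,99]],"vcb":[{"aba":33,"fqh":45},[71,23,19,10],14]}
After op 3 (replace /s 87): {"s":87,"vcb":[{"aba":33,"fqh":45},[71,23,19,10],14]}
After op 4 (replace /vcb/2 57): {"s":87,"vcb":[{"aba":33,"fqh":45},[71,23,19,10],57]}
After op 5 (replace /vcb 25): {"s":87,"vcb":25}
After op 6 (remove /vcb): {"s":87}
After op 7 (remove /s): {}
After op 8 (add /cx 31): {"cx":31}
After op 9 (remove /cx): {}
After op 10 (add /ulf 27): {"ulf":27}
After op 11 (add /ulf 46): {"ulf":46}
After op 12 (remove /ulf): {}
After op 13 (add /gq 8): {"gq":8}
After op 14 (remove /gq): {}
After op 15 (add /mq 26): {"mq":26}
After op 16 (remove /mq): {}
After op 17 (add /d 89): {"d":89}
After op 18 (remove /d): {}
After op 19 (add /fj 94): {"fj":94}
After op 20 (remove /fj): {}
After op 21 (add /l 86): {"l":86}
After op 22 (add /vpk 92): {"l":86,"vpk":92}
After op 23 (add /tj 73): {"l":86,"tj":73,"vpk":92}
After op 24 (replace /l 48): {"l":48,"tj":73,"vpk":92}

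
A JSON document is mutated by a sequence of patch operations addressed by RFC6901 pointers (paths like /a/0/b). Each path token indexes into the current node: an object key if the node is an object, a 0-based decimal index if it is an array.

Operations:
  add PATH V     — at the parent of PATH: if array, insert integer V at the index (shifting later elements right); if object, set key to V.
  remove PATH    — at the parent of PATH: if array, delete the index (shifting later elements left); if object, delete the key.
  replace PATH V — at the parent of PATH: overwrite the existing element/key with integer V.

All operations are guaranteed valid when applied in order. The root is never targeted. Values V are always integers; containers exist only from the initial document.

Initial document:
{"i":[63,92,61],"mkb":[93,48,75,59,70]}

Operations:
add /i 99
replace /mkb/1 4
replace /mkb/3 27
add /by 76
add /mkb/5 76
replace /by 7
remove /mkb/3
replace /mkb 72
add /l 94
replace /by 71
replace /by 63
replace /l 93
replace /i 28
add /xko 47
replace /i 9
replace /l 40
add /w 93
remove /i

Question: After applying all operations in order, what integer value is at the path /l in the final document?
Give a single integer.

After op 1 (add /i 99): {"i":99,"mkb":[93,48,75,59,70]}
After op 2 (replace /mkb/1 4): {"i":99,"mkb":[93,4,75,59,70]}
After op 3 (replace /mkb/3 27): {"i":99,"mkb":[93,4,75,27,70]}
After op 4 (add /by 76): {"by":76,"i":99,"mkb":[93,4,75,27,70]}
After op 5 (add /mkb/5 76): {"by":76,"i":99,"mkb":[93,4,75,27,70,76]}
After op 6 (replace /by 7): {"by":7,"i":99,"mkb":[93,4,75,27,70,76]}
After op 7 (remove /mkb/3): {"by":7,"i":99,"mkb":[93,4,75,70,76]}
After op 8 (replace /mkb 72): {"by":7,"i":99,"mkb":72}
After op 9 (add /l 94): {"by":7,"i":99,"l":94,"mkb":72}
After op 10 (replace /by 71): {"by":71,"i":99,"l":94,"mkb":72}
After op 11 (replace /by 63): {"by":63,"i":99,"l":94,"mkb":72}
After op 12 (replace /l 93): {"by":63,"i":99,"l":93,"mkb":72}
After op 13 (replace /i 28): {"by":63,"i":28,"l":93,"mkb":72}
After op 14 (add /xko 47): {"by":63,"i":28,"l":93,"mkb":72,"xko":47}
After op 15 (replace /i 9): {"by":63,"i":9,"l":93,"mkb":72,"xko":47}
After op 16 (replace /l 40): {"by":63,"i":9,"l":40,"mkb":72,"xko":47}
After op 17 (add /w 93): {"by":63,"i":9,"l":40,"mkb":72,"w":93,"xko":47}
After op 18 (remove /i): {"by":63,"l":40,"mkb":72,"w":93,"xko":47}
Value at /l: 40

Answer: 40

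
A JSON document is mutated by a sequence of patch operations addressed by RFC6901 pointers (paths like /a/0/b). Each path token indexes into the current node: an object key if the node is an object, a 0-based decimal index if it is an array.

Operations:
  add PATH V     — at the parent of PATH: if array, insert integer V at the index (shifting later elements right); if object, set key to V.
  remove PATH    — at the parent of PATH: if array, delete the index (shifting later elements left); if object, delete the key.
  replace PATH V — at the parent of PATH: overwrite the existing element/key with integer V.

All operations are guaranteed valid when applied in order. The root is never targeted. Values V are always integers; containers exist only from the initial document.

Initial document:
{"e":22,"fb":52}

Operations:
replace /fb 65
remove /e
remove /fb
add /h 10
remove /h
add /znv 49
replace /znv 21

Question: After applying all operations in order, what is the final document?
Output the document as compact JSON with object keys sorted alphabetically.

Answer: {"znv":21}

Derivation:
After op 1 (replace /fb 65): {"e":22,"fb":65}
After op 2 (remove /e): {"fb":65}
After op 3 (remove /fb): {}
After op 4 (add /h 10): {"h":10}
After op 5 (remove /h): {}
After op 6 (add /znv 49): {"znv":49}
After op 7 (replace /znv 21): {"znv":21}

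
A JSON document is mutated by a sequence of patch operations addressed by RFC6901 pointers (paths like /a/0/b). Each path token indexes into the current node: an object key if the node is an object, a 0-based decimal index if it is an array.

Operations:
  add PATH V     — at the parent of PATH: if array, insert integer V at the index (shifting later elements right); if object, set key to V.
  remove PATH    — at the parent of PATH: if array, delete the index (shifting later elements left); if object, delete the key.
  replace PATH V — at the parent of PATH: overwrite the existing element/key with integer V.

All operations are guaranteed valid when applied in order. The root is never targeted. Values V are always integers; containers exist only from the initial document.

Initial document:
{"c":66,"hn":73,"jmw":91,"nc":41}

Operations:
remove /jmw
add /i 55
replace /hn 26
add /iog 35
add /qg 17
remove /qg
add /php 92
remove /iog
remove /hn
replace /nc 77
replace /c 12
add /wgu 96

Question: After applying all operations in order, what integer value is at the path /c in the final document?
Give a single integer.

Answer: 12

Derivation:
After op 1 (remove /jmw): {"c":66,"hn":73,"nc":41}
After op 2 (add /i 55): {"c":66,"hn":73,"i":55,"nc":41}
After op 3 (replace /hn 26): {"c":66,"hn":26,"i":55,"nc":41}
After op 4 (add /iog 35): {"c":66,"hn":26,"i":55,"iog":35,"nc":41}
After op 5 (add /qg 17): {"c":66,"hn":26,"i":55,"iog":35,"nc":41,"qg":17}
After op 6 (remove /qg): {"c":66,"hn":26,"i":55,"iog":35,"nc":41}
After op 7 (add /php 92): {"c":66,"hn":26,"i":55,"iog":35,"nc":41,"php":92}
After op 8 (remove /iog): {"c":66,"hn":26,"i":55,"nc":41,"php":92}
After op 9 (remove /hn): {"c":66,"i":55,"nc":41,"php":92}
After op 10 (replace /nc 77): {"c":66,"i":55,"nc":77,"php":92}
After op 11 (replace /c 12): {"c":12,"i":55,"nc":77,"php":92}
After op 12 (add /wgu 96): {"c":12,"i":55,"nc":77,"php":92,"wgu":96}
Value at /c: 12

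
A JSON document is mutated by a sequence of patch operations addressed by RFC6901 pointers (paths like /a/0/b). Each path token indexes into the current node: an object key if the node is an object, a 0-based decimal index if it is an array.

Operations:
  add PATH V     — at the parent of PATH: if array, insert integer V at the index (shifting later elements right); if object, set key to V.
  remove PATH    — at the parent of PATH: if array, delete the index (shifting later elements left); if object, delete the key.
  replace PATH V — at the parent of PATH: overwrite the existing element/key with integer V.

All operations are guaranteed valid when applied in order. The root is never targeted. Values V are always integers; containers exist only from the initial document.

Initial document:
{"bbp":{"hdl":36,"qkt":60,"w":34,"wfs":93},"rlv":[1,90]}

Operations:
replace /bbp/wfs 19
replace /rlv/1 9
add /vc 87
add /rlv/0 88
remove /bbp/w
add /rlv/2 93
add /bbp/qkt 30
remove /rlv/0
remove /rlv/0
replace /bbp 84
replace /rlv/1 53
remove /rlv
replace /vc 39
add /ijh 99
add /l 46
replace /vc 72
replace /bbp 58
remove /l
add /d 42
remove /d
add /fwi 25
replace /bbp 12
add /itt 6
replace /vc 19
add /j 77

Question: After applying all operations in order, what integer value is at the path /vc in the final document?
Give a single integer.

After op 1 (replace /bbp/wfs 19): {"bbp":{"hdl":36,"qkt":60,"w":34,"wfs":19},"rlv":[1,90]}
After op 2 (replace /rlv/1 9): {"bbp":{"hdl":36,"qkt":60,"w":34,"wfs":19},"rlv":[1,9]}
After op 3 (add /vc 87): {"bbp":{"hdl":36,"qkt":60,"w":34,"wfs":19},"rlv":[1,9],"vc":87}
After op 4 (add /rlv/0 88): {"bbp":{"hdl":36,"qkt":60,"w":34,"wfs":19},"rlv":[88,1,9],"vc":87}
After op 5 (remove /bbp/w): {"bbp":{"hdl":36,"qkt":60,"wfs":19},"rlv":[88,1,9],"vc":87}
After op 6 (add /rlv/2 93): {"bbp":{"hdl":36,"qkt":60,"wfs":19},"rlv":[88,1,93,9],"vc":87}
After op 7 (add /bbp/qkt 30): {"bbp":{"hdl":36,"qkt":30,"wfs":19},"rlv":[88,1,93,9],"vc":87}
After op 8 (remove /rlv/0): {"bbp":{"hdl":36,"qkt":30,"wfs":19},"rlv":[1,93,9],"vc":87}
After op 9 (remove /rlv/0): {"bbp":{"hdl":36,"qkt":30,"wfs":19},"rlv":[93,9],"vc":87}
After op 10 (replace /bbp 84): {"bbp":84,"rlv":[93,9],"vc":87}
After op 11 (replace /rlv/1 53): {"bbp":84,"rlv":[93,53],"vc":87}
After op 12 (remove /rlv): {"bbp":84,"vc":87}
After op 13 (replace /vc 39): {"bbp":84,"vc":39}
After op 14 (add /ijh 99): {"bbp":84,"ijh":99,"vc":39}
After op 15 (add /l 46): {"bbp":84,"ijh":99,"l":46,"vc":39}
After op 16 (replace /vc 72): {"bbp":84,"ijh":99,"l":46,"vc":72}
After op 17 (replace /bbp 58): {"bbp":58,"ijh":99,"l":46,"vc":72}
After op 18 (remove /l): {"bbp":58,"ijh":99,"vc":72}
After op 19 (add /d 42): {"bbp":58,"d":42,"ijh":99,"vc":72}
After op 20 (remove /d): {"bbp":58,"ijh":99,"vc":72}
After op 21 (add /fwi 25): {"bbp":58,"fwi":25,"ijh":99,"vc":72}
After op 22 (replace /bbp 12): {"bbp":12,"fwi":25,"ijh":99,"vc":72}
After op 23 (add /itt 6): {"bbp":12,"fwi":25,"ijh":99,"itt":6,"vc":72}
After op 24 (replace /vc 19): {"bbp":12,"fwi":25,"ijh":99,"itt":6,"vc":19}
After op 25 (add /j 77): {"bbp":12,"fwi":25,"ijh":99,"itt":6,"j":77,"vc":19}
Value at /vc: 19

Answer: 19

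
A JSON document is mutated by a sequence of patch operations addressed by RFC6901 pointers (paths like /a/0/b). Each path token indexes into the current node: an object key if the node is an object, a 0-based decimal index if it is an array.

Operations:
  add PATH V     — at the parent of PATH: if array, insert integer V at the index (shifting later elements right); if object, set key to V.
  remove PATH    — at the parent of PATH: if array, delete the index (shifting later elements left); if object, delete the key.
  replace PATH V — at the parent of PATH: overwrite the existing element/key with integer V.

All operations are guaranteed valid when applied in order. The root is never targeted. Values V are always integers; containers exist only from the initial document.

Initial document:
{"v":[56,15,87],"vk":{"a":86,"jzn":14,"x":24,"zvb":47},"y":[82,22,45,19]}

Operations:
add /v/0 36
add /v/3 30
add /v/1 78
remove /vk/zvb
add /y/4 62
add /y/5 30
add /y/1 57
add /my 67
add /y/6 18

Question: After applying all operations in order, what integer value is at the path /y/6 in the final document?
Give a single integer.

Answer: 18

Derivation:
After op 1 (add /v/0 36): {"v":[36,56,15,87],"vk":{"a":86,"jzn":14,"x":24,"zvb":47},"y":[82,22,45,19]}
After op 2 (add /v/3 30): {"v":[36,56,15,30,87],"vk":{"a":86,"jzn":14,"x":24,"zvb":47},"y":[82,22,45,19]}
After op 3 (add /v/1 78): {"v":[36,78,56,15,30,87],"vk":{"a":86,"jzn":14,"x":24,"zvb":47},"y":[82,22,45,19]}
After op 4 (remove /vk/zvb): {"v":[36,78,56,15,30,87],"vk":{"a":86,"jzn":14,"x":24},"y":[82,22,45,19]}
After op 5 (add /y/4 62): {"v":[36,78,56,15,30,87],"vk":{"a":86,"jzn":14,"x":24},"y":[82,22,45,19,62]}
After op 6 (add /y/5 30): {"v":[36,78,56,15,30,87],"vk":{"a":86,"jzn":14,"x":24},"y":[82,22,45,19,62,30]}
After op 7 (add /y/1 57): {"v":[36,78,56,15,30,87],"vk":{"a":86,"jzn":14,"x":24},"y":[82,57,22,45,19,62,30]}
After op 8 (add /my 67): {"my":67,"v":[36,78,56,15,30,87],"vk":{"a":86,"jzn":14,"x":24},"y":[82,57,22,45,19,62,30]}
After op 9 (add /y/6 18): {"my":67,"v":[36,78,56,15,30,87],"vk":{"a":86,"jzn":14,"x":24},"y":[82,57,22,45,19,62,18,30]}
Value at /y/6: 18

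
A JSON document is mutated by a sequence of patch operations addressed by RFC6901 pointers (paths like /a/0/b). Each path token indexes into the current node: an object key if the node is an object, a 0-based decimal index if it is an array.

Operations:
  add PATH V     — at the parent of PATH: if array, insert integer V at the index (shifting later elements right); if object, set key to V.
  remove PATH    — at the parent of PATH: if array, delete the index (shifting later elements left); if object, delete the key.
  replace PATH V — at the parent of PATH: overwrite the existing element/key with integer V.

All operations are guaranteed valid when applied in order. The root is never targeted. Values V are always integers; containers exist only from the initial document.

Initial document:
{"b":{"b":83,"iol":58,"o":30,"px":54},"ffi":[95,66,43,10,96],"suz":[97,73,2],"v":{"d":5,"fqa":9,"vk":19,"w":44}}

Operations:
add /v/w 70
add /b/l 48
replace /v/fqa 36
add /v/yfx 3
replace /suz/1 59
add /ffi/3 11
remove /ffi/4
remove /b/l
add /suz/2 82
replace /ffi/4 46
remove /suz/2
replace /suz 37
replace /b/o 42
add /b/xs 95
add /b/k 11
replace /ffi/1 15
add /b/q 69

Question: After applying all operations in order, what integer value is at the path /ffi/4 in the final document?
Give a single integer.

After op 1 (add /v/w 70): {"b":{"b":83,"iol":58,"o":30,"px":54},"ffi":[95,66,43,10,96],"suz":[97,73,2],"v":{"d":5,"fqa":9,"vk":19,"w":70}}
After op 2 (add /b/l 48): {"b":{"b":83,"iol":58,"l":48,"o":30,"px":54},"ffi":[95,66,43,10,96],"suz":[97,73,2],"v":{"d":5,"fqa":9,"vk":19,"w":70}}
After op 3 (replace /v/fqa 36): {"b":{"b":83,"iol":58,"l":48,"o":30,"px":54},"ffi":[95,66,43,10,96],"suz":[97,73,2],"v":{"d":5,"fqa":36,"vk":19,"w":70}}
After op 4 (add /v/yfx 3): {"b":{"b":83,"iol":58,"l":48,"o":30,"px":54},"ffi":[95,66,43,10,96],"suz":[97,73,2],"v":{"d":5,"fqa":36,"vk":19,"w":70,"yfx":3}}
After op 5 (replace /suz/1 59): {"b":{"b":83,"iol":58,"l":48,"o":30,"px":54},"ffi":[95,66,43,10,96],"suz":[97,59,2],"v":{"d":5,"fqa":36,"vk":19,"w":70,"yfx":3}}
After op 6 (add /ffi/3 11): {"b":{"b":83,"iol":58,"l":48,"o":30,"px":54},"ffi":[95,66,43,11,10,96],"suz":[97,59,2],"v":{"d":5,"fqa":36,"vk":19,"w":70,"yfx":3}}
After op 7 (remove /ffi/4): {"b":{"b":83,"iol":58,"l":48,"o":30,"px":54},"ffi":[95,66,43,11,96],"suz":[97,59,2],"v":{"d":5,"fqa":36,"vk":19,"w":70,"yfx":3}}
After op 8 (remove /b/l): {"b":{"b":83,"iol":58,"o":30,"px":54},"ffi":[95,66,43,11,96],"suz":[97,59,2],"v":{"d":5,"fqa":36,"vk":19,"w":70,"yfx":3}}
After op 9 (add /suz/2 82): {"b":{"b":83,"iol":58,"o":30,"px":54},"ffi":[95,66,43,11,96],"suz":[97,59,82,2],"v":{"d":5,"fqa":36,"vk":19,"w":70,"yfx":3}}
After op 10 (replace /ffi/4 46): {"b":{"b":83,"iol":58,"o":30,"px":54},"ffi":[95,66,43,11,46],"suz":[97,59,82,2],"v":{"d":5,"fqa":36,"vk":19,"w":70,"yfx":3}}
After op 11 (remove /suz/2): {"b":{"b":83,"iol":58,"o":30,"px":54},"ffi":[95,66,43,11,46],"suz":[97,59,2],"v":{"d":5,"fqa":36,"vk":19,"w":70,"yfx":3}}
After op 12 (replace /suz 37): {"b":{"b":83,"iol":58,"o":30,"px":54},"ffi":[95,66,43,11,46],"suz":37,"v":{"d":5,"fqa":36,"vk":19,"w":70,"yfx":3}}
After op 13 (replace /b/o 42): {"b":{"b":83,"iol":58,"o":42,"px":54},"ffi":[95,66,43,11,46],"suz":37,"v":{"d":5,"fqa":36,"vk":19,"w":70,"yfx":3}}
After op 14 (add /b/xs 95): {"b":{"b":83,"iol":58,"o":42,"px":54,"xs":95},"ffi":[95,66,43,11,46],"suz":37,"v":{"d":5,"fqa":36,"vk":19,"w":70,"yfx":3}}
After op 15 (add /b/k 11): {"b":{"b":83,"iol":58,"k":11,"o":42,"px":54,"xs":95},"ffi":[95,66,43,11,46],"suz":37,"v":{"d":5,"fqa":36,"vk":19,"w":70,"yfx":3}}
After op 16 (replace /ffi/1 15): {"b":{"b":83,"iol":58,"k":11,"o":42,"px":54,"xs":95},"ffi":[95,15,43,11,46],"suz":37,"v":{"d":5,"fqa":36,"vk":19,"w":70,"yfx":3}}
After op 17 (add /b/q 69): {"b":{"b":83,"iol":58,"k":11,"o":42,"px":54,"q":69,"xs":95},"ffi":[95,15,43,11,46],"suz":37,"v":{"d":5,"fqa":36,"vk":19,"w":70,"yfx":3}}
Value at /ffi/4: 46

Answer: 46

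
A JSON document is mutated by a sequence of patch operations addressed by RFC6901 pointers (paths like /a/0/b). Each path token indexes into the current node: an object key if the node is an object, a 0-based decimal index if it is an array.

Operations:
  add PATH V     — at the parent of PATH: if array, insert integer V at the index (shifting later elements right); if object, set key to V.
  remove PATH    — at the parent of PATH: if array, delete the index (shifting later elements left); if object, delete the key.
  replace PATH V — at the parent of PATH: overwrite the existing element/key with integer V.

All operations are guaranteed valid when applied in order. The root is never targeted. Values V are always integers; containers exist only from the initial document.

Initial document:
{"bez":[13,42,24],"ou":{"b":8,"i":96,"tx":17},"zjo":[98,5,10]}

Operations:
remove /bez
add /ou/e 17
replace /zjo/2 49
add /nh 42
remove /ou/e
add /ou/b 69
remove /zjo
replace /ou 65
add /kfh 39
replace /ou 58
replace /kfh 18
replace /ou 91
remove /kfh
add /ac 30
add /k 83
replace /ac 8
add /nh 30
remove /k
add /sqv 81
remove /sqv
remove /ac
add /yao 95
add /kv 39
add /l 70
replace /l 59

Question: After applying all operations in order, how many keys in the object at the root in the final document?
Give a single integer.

After op 1 (remove /bez): {"ou":{"b":8,"i":96,"tx":17},"zjo":[98,5,10]}
After op 2 (add /ou/e 17): {"ou":{"b":8,"e":17,"i":96,"tx":17},"zjo":[98,5,10]}
After op 3 (replace /zjo/2 49): {"ou":{"b":8,"e":17,"i":96,"tx":17},"zjo":[98,5,49]}
After op 4 (add /nh 42): {"nh":42,"ou":{"b":8,"e":17,"i":96,"tx":17},"zjo":[98,5,49]}
After op 5 (remove /ou/e): {"nh":42,"ou":{"b":8,"i":96,"tx":17},"zjo":[98,5,49]}
After op 6 (add /ou/b 69): {"nh":42,"ou":{"b":69,"i":96,"tx":17},"zjo":[98,5,49]}
After op 7 (remove /zjo): {"nh":42,"ou":{"b":69,"i":96,"tx":17}}
After op 8 (replace /ou 65): {"nh":42,"ou":65}
After op 9 (add /kfh 39): {"kfh":39,"nh":42,"ou":65}
After op 10 (replace /ou 58): {"kfh":39,"nh":42,"ou":58}
After op 11 (replace /kfh 18): {"kfh":18,"nh":42,"ou":58}
After op 12 (replace /ou 91): {"kfh":18,"nh":42,"ou":91}
After op 13 (remove /kfh): {"nh":42,"ou":91}
After op 14 (add /ac 30): {"ac":30,"nh":42,"ou":91}
After op 15 (add /k 83): {"ac":30,"k":83,"nh":42,"ou":91}
After op 16 (replace /ac 8): {"ac":8,"k":83,"nh":42,"ou":91}
After op 17 (add /nh 30): {"ac":8,"k":83,"nh":30,"ou":91}
After op 18 (remove /k): {"ac":8,"nh":30,"ou":91}
After op 19 (add /sqv 81): {"ac":8,"nh":30,"ou":91,"sqv":81}
After op 20 (remove /sqv): {"ac":8,"nh":30,"ou":91}
After op 21 (remove /ac): {"nh":30,"ou":91}
After op 22 (add /yao 95): {"nh":30,"ou":91,"yao":95}
After op 23 (add /kv 39): {"kv":39,"nh":30,"ou":91,"yao":95}
After op 24 (add /l 70): {"kv":39,"l":70,"nh":30,"ou":91,"yao":95}
After op 25 (replace /l 59): {"kv":39,"l":59,"nh":30,"ou":91,"yao":95}
Size at the root: 5

Answer: 5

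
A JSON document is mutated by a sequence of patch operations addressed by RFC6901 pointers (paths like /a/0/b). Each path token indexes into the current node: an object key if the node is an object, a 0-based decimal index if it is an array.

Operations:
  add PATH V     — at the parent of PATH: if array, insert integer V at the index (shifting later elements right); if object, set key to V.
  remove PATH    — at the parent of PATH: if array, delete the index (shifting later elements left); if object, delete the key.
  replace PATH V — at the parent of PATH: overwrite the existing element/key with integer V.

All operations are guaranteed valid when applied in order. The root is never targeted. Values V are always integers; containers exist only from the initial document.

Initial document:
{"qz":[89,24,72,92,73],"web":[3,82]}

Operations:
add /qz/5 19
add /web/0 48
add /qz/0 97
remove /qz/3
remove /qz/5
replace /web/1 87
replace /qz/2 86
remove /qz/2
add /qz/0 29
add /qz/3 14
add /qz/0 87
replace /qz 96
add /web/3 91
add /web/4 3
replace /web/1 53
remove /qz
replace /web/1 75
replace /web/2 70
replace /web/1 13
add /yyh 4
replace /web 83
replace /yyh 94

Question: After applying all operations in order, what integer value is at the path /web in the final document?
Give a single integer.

After op 1 (add /qz/5 19): {"qz":[89,24,72,92,73,19],"web":[3,82]}
After op 2 (add /web/0 48): {"qz":[89,24,72,92,73,19],"web":[48,3,82]}
After op 3 (add /qz/0 97): {"qz":[97,89,24,72,92,73,19],"web":[48,3,82]}
After op 4 (remove /qz/3): {"qz":[97,89,24,92,73,19],"web":[48,3,82]}
After op 5 (remove /qz/5): {"qz":[97,89,24,92,73],"web":[48,3,82]}
After op 6 (replace /web/1 87): {"qz":[97,89,24,92,73],"web":[48,87,82]}
After op 7 (replace /qz/2 86): {"qz":[97,89,86,92,73],"web":[48,87,82]}
After op 8 (remove /qz/2): {"qz":[97,89,92,73],"web":[48,87,82]}
After op 9 (add /qz/0 29): {"qz":[29,97,89,92,73],"web":[48,87,82]}
After op 10 (add /qz/3 14): {"qz":[29,97,89,14,92,73],"web":[48,87,82]}
After op 11 (add /qz/0 87): {"qz":[87,29,97,89,14,92,73],"web":[48,87,82]}
After op 12 (replace /qz 96): {"qz":96,"web":[48,87,82]}
After op 13 (add /web/3 91): {"qz":96,"web":[48,87,82,91]}
After op 14 (add /web/4 3): {"qz":96,"web":[48,87,82,91,3]}
After op 15 (replace /web/1 53): {"qz":96,"web":[48,53,82,91,3]}
After op 16 (remove /qz): {"web":[48,53,82,91,3]}
After op 17 (replace /web/1 75): {"web":[48,75,82,91,3]}
After op 18 (replace /web/2 70): {"web":[48,75,70,91,3]}
After op 19 (replace /web/1 13): {"web":[48,13,70,91,3]}
After op 20 (add /yyh 4): {"web":[48,13,70,91,3],"yyh":4}
After op 21 (replace /web 83): {"web":83,"yyh":4}
After op 22 (replace /yyh 94): {"web":83,"yyh":94}
Value at /web: 83

Answer: 83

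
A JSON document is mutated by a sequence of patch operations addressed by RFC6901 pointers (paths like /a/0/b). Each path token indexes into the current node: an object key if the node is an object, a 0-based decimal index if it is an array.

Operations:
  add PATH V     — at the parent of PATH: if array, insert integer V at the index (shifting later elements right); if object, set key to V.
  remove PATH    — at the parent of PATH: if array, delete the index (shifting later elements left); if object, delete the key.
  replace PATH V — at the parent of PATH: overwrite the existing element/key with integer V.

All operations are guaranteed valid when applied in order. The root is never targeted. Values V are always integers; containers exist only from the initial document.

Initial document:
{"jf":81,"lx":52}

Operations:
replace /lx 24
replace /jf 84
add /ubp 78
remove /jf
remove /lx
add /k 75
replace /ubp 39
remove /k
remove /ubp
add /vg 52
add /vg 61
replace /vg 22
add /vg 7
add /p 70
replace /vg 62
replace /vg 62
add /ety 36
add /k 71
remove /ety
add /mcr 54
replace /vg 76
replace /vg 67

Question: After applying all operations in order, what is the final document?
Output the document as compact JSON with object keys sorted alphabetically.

After op 1 (replace /lx 24): {"jf":81,"lx":24}
After op 2 (replace /jf 84): {"jf":84,"lx":24}
After op 3 (add /ubp 78): {"jf":84,"lx":24,"ubp":78}
After op 4 (remove /jf): {"lx":24,"ubp":78}
After op 5 (remove /lx): {"ubp":78}
After op 6 (add /k 75): {"k":75,"ubp":78}
After op 7 (replace /ubp 39): {"k":75,"ubp":39}
After op 8 (remove /k): {"ubp":39}
After op 9 (remove /ubp): {}
After op 10 (add /vg 52): {"vg":52}
After op 11 (add /vg 61): {"vg":61}
After op 12 (replace /vg 22): {"vg":22}
After op 13 (add /vg 7): {"vg":7}
After op 14 (add /p 70): {"p":70,"vg":7}
After op 15 (replace /vg 62): {"p":70,"vg":62}
After op 16 (replace /vg 62): {"p":70,"vg":62}
After op 17 (add /ety 36): {"ety":36,"p":70,"vg":62}
After op 18 (add /k 71): {"ety":36,"k":71,"p":70,"vg":62}
After op 19 (remove /ety): {"k":71,"p":70,"vg":62}
After op 20 (add /mcr 54): {"k":71,"mcr":54,"p":70,"vg":62}
After op 21 (replace /vg 76): {"k":71,"mcr":54,"p":70,"vg":76}
After op 22 (replace /vg 67): {"k":71,"mcr":54,"p":70,"vg":67}

Answer: {"k":71,"mcr":54,"p":70,"vg":67}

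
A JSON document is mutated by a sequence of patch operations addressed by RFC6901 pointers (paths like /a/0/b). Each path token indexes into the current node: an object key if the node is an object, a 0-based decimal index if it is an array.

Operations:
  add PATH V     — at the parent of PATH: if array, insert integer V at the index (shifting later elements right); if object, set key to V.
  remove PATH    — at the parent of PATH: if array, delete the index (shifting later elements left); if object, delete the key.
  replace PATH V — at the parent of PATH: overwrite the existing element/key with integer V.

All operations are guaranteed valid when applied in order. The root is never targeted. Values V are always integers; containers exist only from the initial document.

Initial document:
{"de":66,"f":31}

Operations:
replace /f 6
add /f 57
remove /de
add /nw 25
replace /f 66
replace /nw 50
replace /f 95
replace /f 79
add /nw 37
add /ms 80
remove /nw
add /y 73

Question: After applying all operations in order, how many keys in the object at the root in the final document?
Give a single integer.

Answer: 3

Derivation:
After op 1 (replace /f 6): {"de":66,"f":6}
After op 2 (add /f 57): {"de":66,"f":57}
After op 3 (remove /de): {"f":57}
After op 4 (add /nw 25): {"f":57,"nw":25}
After op 5 (replace /f 66): {"f":66,"nw":25}
After op 6 (replace /nw 50): {"f":66,"nw":50}
After op 7 (replace /f 95): {"f":95,"nw":50}
After op 8 (replace /f 79): {"f":79,"nw":50}
After op 9 (add /nw 37): {"f":79,"nw":37}
After op 10 (add /ms 80): {"f":79,"ms":80,"nw":37}
After op 11 (remove /nw): {"f":79,"ms":80}
After op 12 (add /y 73): {"f":79,"ms":80,"y":73}
Size at the root: 3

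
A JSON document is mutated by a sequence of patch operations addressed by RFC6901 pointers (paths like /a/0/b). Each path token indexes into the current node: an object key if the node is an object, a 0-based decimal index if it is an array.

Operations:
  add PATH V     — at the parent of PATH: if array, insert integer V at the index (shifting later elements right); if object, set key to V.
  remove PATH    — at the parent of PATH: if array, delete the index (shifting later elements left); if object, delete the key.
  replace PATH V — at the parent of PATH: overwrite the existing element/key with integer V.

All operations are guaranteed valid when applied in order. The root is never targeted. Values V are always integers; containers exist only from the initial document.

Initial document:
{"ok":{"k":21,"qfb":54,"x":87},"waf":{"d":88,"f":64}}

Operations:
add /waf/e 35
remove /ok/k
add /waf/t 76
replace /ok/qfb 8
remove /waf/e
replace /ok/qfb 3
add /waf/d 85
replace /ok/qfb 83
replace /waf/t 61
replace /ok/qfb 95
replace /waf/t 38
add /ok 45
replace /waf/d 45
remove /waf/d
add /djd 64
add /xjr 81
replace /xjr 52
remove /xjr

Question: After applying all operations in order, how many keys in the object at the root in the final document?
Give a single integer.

Answer: 3

Derivation:
After op 1 (add /waf/e 35): {"ok":{"k":21,"qfb":54,"x":87},"waf":{"d":88,"e":35,"f":64}}
After op 2 (remove /ok/k): {"ok":{"qfb":54,"x":87},"waf":{"d":88,"e":35,"f":64}}
After op 3 (add /waf/t 76): {"ok":{"qfb":54,"x":87},"waf":{"d":88,"e":35,"f":64,"t":76}}
After op 4 (replace /ok/qfb 8): {"ok":{"qfb":8,"x":87},"waf":{"d":88,"e":35,"f":64,"t":76}}
After op 5 (remove /waf/e): {"ok":{"qfb":8,"x":87},"waf":{"d":88,"f":64,"t":76}}
After op 6 (replace /ok/qfb 3): {"ok":{"qfb":3,"x":87},"waf":{"d":88,"f":64,"t":76}}
After op 7 (add /waf/d 85): {"ok":{"qfb":3,"x":87},"waf":{"d":85,"f":64,"t":76}}
After op 8 (replace /ok/qfb 83): {"ok":{"qfb":83,"x":87},"waf":{"d":85,"f":64,"t":76}}
After op 9 (replace /waf/t 61): {"ok":{"qfb":83,"x":87},"waf":{"d":85,"f":64,"t":61}}
After op 10 (replace /ok/qfb 95): {"ok":{"qfb":95,"x":87},"waf":{"d":85,"f":64,"t":61}}
After op 11 (replace /waf/t 38): {"ok":{"qfb":95,"x":87},"waf":{"d":85,"f":64,"t":38}}
After op 12 (add /ok 45): {"ok":45,"waf":{"d":85,"f":64,"t":38}}
After op 13 (replace /waf/d 45): {"ok":45,"waf":{"d":45,"f":64,"t":38}}
After op 14 (remove /waf/d): {"ok":45,"waf":{"f":64,"t":38}}
After op 15 (add /djd 64): {"djd":64,"ok":45,"waf":{"f":64,"t":38}}
After op 16 (add /xjr 81): {"djd":64,"ok":45,"waf":{"f":64,"t":38},"xjr":81}
After op 17 (replace /xjr 52): {"djd":64,"ok":45,"waf":{"f":64,"t":38},"xjr":52}
After op 18 (remove /xjr): {"djd":64,"ok":45,"waf":{"f":64,"t":38}}
Size at the root: 3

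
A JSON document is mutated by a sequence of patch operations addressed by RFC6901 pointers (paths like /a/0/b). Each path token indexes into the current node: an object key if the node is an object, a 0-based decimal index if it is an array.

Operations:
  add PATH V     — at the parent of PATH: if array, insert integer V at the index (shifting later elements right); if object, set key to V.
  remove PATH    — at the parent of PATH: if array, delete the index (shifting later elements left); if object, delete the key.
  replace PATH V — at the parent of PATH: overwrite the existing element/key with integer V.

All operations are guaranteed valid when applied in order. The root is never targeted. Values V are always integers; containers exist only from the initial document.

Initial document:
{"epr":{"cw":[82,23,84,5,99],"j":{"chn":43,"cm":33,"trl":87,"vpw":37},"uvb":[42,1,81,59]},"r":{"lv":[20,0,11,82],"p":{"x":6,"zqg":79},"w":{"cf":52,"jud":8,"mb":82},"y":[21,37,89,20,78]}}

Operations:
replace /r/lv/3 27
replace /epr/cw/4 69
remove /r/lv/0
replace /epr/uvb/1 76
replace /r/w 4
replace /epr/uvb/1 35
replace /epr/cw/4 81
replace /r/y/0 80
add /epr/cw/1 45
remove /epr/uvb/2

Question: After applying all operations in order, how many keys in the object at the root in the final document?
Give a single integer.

After op 1 (replace /r/lv/3 27): {"epr":{"cw":[82,23,84,5,99],"j":{"chn":43,"cm":33,"trl":87,"vpw":37},"uvb":[42,1,81,59]},"r":{"lv":[20,0,11,27],"p":{"x":6,"zqg":79},"w":{"cf":52,"jud":8,"mb":82},"y":[21,37,89,20,78]}}
After op 2 (replace /epr/cw/4 69): {"epr":{"cw":[82,23,84,5,69],"j":{"chn":43,"cm":33,"trl":87,"vpw":37},"uvb":[42,1,81,59]},"r":{"lv":[20,0,11,27],"p":{"x":6,"zqg":79},"w":{"cf":52,"jud":8,"mb":82},"y":[21,37,89,20,78]}}
After op 3 (remove /r/lv/0): {"epr":{"cw":[82,23,84,5,69],"j":{"chn":43,"cm":33,"trl":87,"vpw":37},"uvb":[42,1,81,59]},"r":{"lv":[0,11,27],"p":{"x":6,"zqg":79},"w":{"cf":52,"jud":8,"mb":82},"y":[21,37,89,20,78]}}
After op 4 (replace /epr/uvb/1 76): {"epr":{"cw":[82,23,84,5,69],"j":{"chn":43,"cm":33,"trl":87,"vpw":37},"uvb":[42,76,81,59]},"r":{"lv":[0,11,27],"p":{"x":6,"zqg":79},"w":{"cf":52,"jud":8,"mb":82},"y":[21,37,89,20,78]}}
After op 5 (replace /r/w 4): {"epr":{"cw":[82,23,84,5,69],"j":{"chn":43,"cm":33,"trl":87,"vpw":37},"uvb":[42,76,81,59]},"r":{"lv":[0,11,27],"p":{"x":6,"zqg":79},"w":4,"y":[21,37,89,20,78]}}
After op 6 (replace /epr/uvb/1 35): {"epr":{"cw":[82,23,84,5,69],"j":{"chn":43,"cm":33,"trl":87,"vpw":37},"uvb":[42,35,81,59]},"r":{"lv":[0,11,27],"p":{"x":6,"zqg":79},"w":4,"y":[21,37,89,20,78]}}
After op 7 (replace /epr/cw/4 81): {"epr":{"cw":[82,23,84,5,81],"j":{"chn":43,"cm":33,"trl":87,"vpw":37},"uvb":[42,35,81,59]},"r":{"lv":[0,11,27],"p":{"x":6,"zqg":79},"w":4,"y":[21,37,89,20,78]}}
After op 8 (replace /r/y/0 80): {"epr":{"cw":[82,23,84,5,81],"j":{"chn":43,"cm":33,"trl":87,"vpw":37},"uvb":[42,35,81,59]},"r":{"lv":[0,11,27],"p":{"x":6,"zqg":79},"w":4,"y":[80,37,89,20,78]}}
After op 9 (add /epr/cw/1 45): {"epr":{"cw":[82,45,23,84,5,81],"j":{"chn":43,"cm":33,"trl":87,"vpw":37},"uvb":[42,35,81,59]},"r":{"lv":[0,11,27],"p":{"x":6,"zqg":79},"w":4,"y":[80,37,89,20,78]}}
After op 10 (remove /epr/uvb/2): {"epr":{"cw":[82,45,23,84,5,81],"j":{"chn":43,"cm":33,"trl":87,"vpw":37},"uvb":[42,35,59]},"r":{"lv":[0,11,27],"p":{"x":6,"zqg":79},"w":4,"y":[80,37,89,20,78]}}
Size at the root: 2

Answer: 2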